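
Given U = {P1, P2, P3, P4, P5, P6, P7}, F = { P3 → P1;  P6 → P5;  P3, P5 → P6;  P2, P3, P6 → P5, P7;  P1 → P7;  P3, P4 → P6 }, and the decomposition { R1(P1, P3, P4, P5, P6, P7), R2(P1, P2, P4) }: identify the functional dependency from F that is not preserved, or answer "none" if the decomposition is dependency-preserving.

none

P3 → P1 lies within R1.
P6 → P5 lies within R1.
P3, P5 → P6 lies within R1.
P2, P3, P6 → P5, P7: restricted closure across fragments reaches P5, P7.
P1 → P7 lies within R1.
P3, P4 → P6 lies within R1.
Every dependency is enforceable on the fragments, so the decomposition is dependency-preserving.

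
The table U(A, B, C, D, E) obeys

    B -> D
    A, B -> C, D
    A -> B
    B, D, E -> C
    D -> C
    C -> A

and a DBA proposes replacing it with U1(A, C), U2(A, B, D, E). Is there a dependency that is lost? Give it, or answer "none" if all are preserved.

none

B → D lies within U2.
A, B → C, D: restricted closure across fragments reaches C, D.
A → B lies within U2.
B, D, E → C: restricted closure across fragments reaches C.
D → C: restricted closure across fragments reaches C.
C → A lies within U1.
Every dependency is enforceable on the fragments, so the decomposition is dependency-preserving.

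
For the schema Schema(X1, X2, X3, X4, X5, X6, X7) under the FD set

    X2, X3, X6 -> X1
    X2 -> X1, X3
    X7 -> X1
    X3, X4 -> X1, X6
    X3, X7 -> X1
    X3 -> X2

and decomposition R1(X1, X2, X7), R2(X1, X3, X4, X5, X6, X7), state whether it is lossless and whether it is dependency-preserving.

Lossless test: (X1, X7)⁺ = {X1, X7}, which is a superkey of neither fragment — lossy.
Dependency preservation: the restricted closure of {X2} across the fragments never reaches {X1, X3}, so X2 → X1, X3 cannot be enforced without a join — not preserved.

lossy and not dependency-preserving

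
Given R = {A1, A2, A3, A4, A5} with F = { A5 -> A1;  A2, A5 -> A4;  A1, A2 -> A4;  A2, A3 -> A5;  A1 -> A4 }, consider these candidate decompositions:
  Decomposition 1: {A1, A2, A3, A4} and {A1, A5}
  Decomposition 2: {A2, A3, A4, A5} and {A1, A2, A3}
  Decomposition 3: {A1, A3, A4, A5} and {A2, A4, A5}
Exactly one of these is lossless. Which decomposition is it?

Decomposition 2

Decomposition 1: common = {A1}, closure = {A1, A4} → lossy.
Decomposition 2: common = {A2, A3}, closure = {A1, A2, A3, A4, A5} → lossless.
Decomposition 3: common = {A4, A5}, closure = {A1, A4, A5} → lossy.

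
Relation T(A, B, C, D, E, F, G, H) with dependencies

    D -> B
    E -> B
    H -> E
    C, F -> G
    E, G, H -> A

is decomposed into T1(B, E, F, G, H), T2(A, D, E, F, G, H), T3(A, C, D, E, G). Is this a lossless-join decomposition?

Chase test. Columns are A, B, C, D, E, F, G, H; row i has aⱼ where attribute j ∈ Ti, else bᵢⱼ.
Initial tableau (one row per fragment):
  row 1: b11 a2 b13 b14 a5 a6 a7 a8
  row 2: a1 b22 b23 a4 a5 a6 a7 a8
  row 3: a1 b32 a3 a4 a5 b36 a7 b38
Rows 2 and 3 agree on D; apply D→B and equate their B entries.
Rows 1 and 2 agree on E; apply E→B and equate their B entries.
Rows 1 and 2 agree on E, G, H; apply E, G, H→A and equate their A entries.
No row becomes fully distinguished — the join is lossy.

No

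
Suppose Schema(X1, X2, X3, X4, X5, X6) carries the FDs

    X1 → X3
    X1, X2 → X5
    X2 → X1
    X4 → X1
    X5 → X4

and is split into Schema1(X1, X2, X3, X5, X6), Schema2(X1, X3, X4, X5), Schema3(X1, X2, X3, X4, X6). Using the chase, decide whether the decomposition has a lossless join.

Yes

Chase test. Columns are X1, X2, X3, X4, X5, X6; row i has aⱼ where attribute j ∈ Schemai, else bᵢⱼ.
Initial tableau (one row per fragment):
  row 1: a1 a2 a3 b14 a5 a6
  row 2: a1 b22 a3 a4 a5 b26
  row 3: a1 a2 a3 a4 b35 a6
Rows 1 and 3 agree on X1, X2; apply X1, X2→X5 and equate their X5 entries.
Rows 1 and 2 agree on X5; apply X5→X4 and equate their X4 entries.
Row 1 is now all distinguished symbols — the join is lossless.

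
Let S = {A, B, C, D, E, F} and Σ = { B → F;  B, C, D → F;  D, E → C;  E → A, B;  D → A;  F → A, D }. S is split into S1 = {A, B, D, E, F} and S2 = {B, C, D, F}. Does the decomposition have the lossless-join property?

No

Common attributes: S1 ∩ S2 = {B, D, F}.
Closure of {B, D, F}: D → A applies, adding A. So (B, D, F)⁺ = {A, B, D, F}.
The closure contains neither all of S1 = {A, B, D, E, F} nor all of S2 = {B, C, D, F}, so the common attributes are not a superkey of either fragment. The join is lossy.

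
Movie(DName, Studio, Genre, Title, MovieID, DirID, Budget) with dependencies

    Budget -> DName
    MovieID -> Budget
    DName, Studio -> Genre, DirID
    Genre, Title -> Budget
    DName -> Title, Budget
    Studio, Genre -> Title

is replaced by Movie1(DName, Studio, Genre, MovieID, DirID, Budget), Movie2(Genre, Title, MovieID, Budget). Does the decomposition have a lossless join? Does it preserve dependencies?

lossless and dependency-preserving

Lossless test: (Genre, MovieID, Budget)⁺ = {DName, Genre, Title, MovieID, Budget}, which contains all of one fragment — lossless.
Dependency preservation: DName → Title, Budget; Studio, Genre → Title are not contained in any single fragment, but the restricted closure of each left-hand side across the fragments still reaches the right-hand side; the remaining FDs each lie inside some fragment. All dependencies are preserved.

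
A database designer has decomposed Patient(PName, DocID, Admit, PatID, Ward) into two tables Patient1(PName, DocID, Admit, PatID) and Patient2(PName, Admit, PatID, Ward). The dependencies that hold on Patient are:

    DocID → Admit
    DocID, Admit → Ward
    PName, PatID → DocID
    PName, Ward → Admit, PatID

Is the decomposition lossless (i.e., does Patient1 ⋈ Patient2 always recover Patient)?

Common attributes: Patient1 ∩ Patient2 = {PName, Admit, PatID}.
Closure of {PName, Admit, PatID}: PName, PatID → DocID applies, adding DocID; DocID, Admit → Ward applies, adding Ward. So (PName, Admit, PatID)⁺ = {PName, DocID, Admit, PatID, Ward}.
This closure contains every attribute of Patient1, so Patient1 ∩ Patient2 → Patient1. The join is lossless.

Yes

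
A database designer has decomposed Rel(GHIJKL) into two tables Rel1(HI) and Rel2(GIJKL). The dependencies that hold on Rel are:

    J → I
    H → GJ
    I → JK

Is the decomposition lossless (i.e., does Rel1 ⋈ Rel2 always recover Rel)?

Common attributes: Rel1 ∩ Rel2 = {I}.
Closure of {I}: I → JK applies, adding JK. So (I)⁺ = {IJK}.
The closure contains neither all of Rel1 = {HI} nor all of Rel2 = {GIJKL}, so the common attributes are not a superkey of either fragment. The join is lossy.

No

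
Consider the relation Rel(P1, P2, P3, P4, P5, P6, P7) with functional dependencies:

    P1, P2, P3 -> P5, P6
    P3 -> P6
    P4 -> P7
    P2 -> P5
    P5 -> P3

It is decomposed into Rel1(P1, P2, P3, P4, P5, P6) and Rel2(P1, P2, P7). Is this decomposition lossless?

Common attributes: Rel1 ∩ Rel2 = {P1, P2}.
Closure of {P1, P2}: P2 → P5 applies, adding P5; P5 → P3 applies, adding P3; P1, P2, P3 → P5, P6 applies, adding P6. So (P1, P2)⁺ = {P1, P2, P3, P5, P6}.
The closure contains neither all of Rel1 = {P1, P2, P3, P4, P5, P6} nor all of Rel2 = {P1, P2, P7}, so the common attributes are not a superkey of either fragment. The join is lossy.

No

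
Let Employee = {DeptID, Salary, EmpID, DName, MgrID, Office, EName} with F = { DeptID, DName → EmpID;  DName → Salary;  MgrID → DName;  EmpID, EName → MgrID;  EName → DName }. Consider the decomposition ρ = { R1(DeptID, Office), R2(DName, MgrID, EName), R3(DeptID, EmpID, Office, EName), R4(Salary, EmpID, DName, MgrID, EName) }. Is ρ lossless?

Chase test. Columns are DeptID, Salary, EmpID, DName, MgrID, Office, EName; row i has aⱼ where attribute j ∈ Ri, else bᵢⱼ.
Initial tableau (one row per fragment):
  row 1: a1 b12 b13 b14 b15 a6 b17
  row 2: b21 b22 b23 a4 a5 b26 a7
  row 3: a1 b32 a3 b34 b35 a6 a7
  row 4: b41 a2 a3 a4 a5 b46 a7
Rows 2 and 4 agree on DName; apply DName→Salary and equate their Salary entries.
Rows 3 and 4 agree on EmpID, EName; apply EmpID, EName→MgrID and equate their MgrID entries.
Rows 2 and 3 agree on EName; apply EName→DName and equate their DName entries.
Rows 2 and 3 agree on DName; apply DName→Salary and equate their Salary entries.
Row 3 is now all distinguished symbols — the join is lossless.

Yes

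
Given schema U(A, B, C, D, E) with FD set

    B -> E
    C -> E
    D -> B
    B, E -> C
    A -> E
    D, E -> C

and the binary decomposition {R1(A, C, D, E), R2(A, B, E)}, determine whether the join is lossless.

Common attributes: R1 ∩ R2 = {A, E}.
No dependency enlarges {A, E}, so (A, E)⁺ = {A, E}.
The closure contains neither all of R1 = {A, C, D, E} nor all of R2 = {A, B, E}, so the common attributes are not a superkey of either fragment. The join is lossy.

No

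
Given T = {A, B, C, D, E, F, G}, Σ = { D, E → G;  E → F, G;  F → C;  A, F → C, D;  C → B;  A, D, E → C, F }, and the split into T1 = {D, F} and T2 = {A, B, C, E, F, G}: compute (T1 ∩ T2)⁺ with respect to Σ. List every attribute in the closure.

T1 ∩ T2 = {F}.
F → C applies, adding C
C → B applies, adding B
Closure: {B, C, F}.

B, C, F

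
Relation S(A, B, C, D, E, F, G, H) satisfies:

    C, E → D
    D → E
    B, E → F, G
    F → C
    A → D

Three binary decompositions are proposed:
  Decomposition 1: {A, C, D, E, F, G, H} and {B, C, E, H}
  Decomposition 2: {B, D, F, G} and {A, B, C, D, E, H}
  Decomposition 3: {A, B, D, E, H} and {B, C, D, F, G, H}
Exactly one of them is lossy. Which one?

Decomposition 1: common = {C, E, H}, closure = {C, D, E, H} → lossy.
Decomposition 2: common = {B, D}, closure = {B, C, D, E, F, G} → lossless.
Decomposition 3: common = {B, D, H}, closure = {B, C, D, E, F, G, H} → lossless.

Decomposition 1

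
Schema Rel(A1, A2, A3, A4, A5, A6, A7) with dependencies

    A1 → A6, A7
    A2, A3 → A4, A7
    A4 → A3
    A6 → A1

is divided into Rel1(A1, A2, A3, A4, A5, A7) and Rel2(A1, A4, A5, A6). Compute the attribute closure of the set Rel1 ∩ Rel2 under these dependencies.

A1, A3, A4, A5, A6, A7

Rel1 ∩ Rel2 = {A1, A4, A5}.
A1 → A6, A7 applies, adding A6, A7
A4 → A3 applies, adding A3
Closure: {A1, A3, A4, A5, A6, A7}.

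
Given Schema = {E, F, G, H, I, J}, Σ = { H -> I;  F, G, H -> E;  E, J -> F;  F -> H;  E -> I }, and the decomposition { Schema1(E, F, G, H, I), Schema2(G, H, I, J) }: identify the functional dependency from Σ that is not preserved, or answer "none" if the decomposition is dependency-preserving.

E, J -> F

Check E, J → F: no single fragment contains all of {E, F, J}, and the restricted closure of {E, J} across the fragments never reaches {F}.
H → I is preserved.
F, G, H → E is preserved.
F → H is preserved.
E → I is preserved.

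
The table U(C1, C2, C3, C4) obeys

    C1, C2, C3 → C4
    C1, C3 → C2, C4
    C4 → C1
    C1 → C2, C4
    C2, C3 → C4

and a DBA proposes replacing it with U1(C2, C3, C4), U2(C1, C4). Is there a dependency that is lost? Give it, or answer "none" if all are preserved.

none

C1, C2, C3 → C4: restricted closure across fragments reaches C4.
C1, C3 → C2, C4: restricted closure across fragments reaches C2, C4.
C4 → C1 lies within U2.
C1 → C2, C4: restricted closure across fragments reaches C2, C4.
C2, C3 → C4 lies within U1.
Every dependency is enforceable on the fragments, so the decomposition is dependency-preserving.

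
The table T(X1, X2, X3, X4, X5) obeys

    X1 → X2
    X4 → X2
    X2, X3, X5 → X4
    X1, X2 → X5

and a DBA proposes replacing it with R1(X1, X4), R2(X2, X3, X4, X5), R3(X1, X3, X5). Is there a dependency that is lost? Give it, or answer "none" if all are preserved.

Check X1 → X2: no single fragment contains all of {X1, X2}, and the restricted closure of {X1} across the fragments never reaches {X2}.
X4 → X2 is preserved.
X2, X3, X5 → X4 is preserved.
X1, X2 → X5 is preserved.

X1 → X2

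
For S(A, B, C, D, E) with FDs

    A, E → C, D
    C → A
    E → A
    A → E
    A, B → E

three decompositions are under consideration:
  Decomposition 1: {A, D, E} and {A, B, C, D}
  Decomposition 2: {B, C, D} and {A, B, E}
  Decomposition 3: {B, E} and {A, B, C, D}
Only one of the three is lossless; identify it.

Decomposition 1

Decomposition 1: common = {A, D}, closure = {A, C, D, E} → lossless.
Decomposition 2: common = {B}, closure = {B} → lossy.
Decomposition 3: common = {B}, closure = {B} → lossy.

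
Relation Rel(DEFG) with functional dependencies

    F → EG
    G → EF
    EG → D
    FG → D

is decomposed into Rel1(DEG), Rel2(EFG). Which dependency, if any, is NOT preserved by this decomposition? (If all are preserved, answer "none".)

F → EG lies within Rel2.
G → EF lies within Rel2.
EG → D lies within Rel1.
FG → D: restricted closure across fragments reaches D.
Every dependency is enforceable on the fragments, so the decomposition is dependency-preserving.

none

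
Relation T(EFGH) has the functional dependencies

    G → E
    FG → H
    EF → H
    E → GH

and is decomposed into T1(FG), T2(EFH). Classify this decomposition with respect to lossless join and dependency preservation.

lossy and not dependency-preserving

Lossless test: (F)⁺ = {F}, which is a superkey of neither fragment — lossy.
Dependency preservation: the restricted closure of {G} across the fragments never reaches {E}, so G → E cannot be enforced without a join — not preserved.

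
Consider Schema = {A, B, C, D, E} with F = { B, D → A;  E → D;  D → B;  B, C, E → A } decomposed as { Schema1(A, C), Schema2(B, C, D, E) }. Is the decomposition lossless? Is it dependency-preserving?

Lossless test: (C)⁺ = {C}, which is a superkey of neither fragment — lossy.
Dependency preservation: the restricted closure of {B, D} across the fragments never reaches {A}, so B, D → A cannot be enforced without a join — not preserved.

lossy and not dependency-preserving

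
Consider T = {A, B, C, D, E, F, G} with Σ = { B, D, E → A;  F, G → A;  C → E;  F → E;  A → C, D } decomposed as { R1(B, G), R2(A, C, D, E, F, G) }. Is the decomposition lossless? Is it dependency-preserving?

Lossless test: (G)⁺ = {G}, which is a superkey of neither fragment — lossy.
Dependency preservation: the restricted closure of {B, D, E} across the fragments never reaches {A}, so B, D, E → A cannot be enforced without a join — not preserved.

lossy and not dependency-preserving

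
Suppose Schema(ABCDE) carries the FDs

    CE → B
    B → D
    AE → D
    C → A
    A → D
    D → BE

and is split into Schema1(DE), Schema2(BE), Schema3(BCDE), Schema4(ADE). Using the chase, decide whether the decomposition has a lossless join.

Chase test. Columns are ABCDE; row i has aⱼ where attribute j ∈ Schemai, else bᵢⱼ.
Initial tableau (one row per fragment):
  row 1: b11 b12 b13 a4 a5
  row 2: b21 a2 b23 b24 a5
  row 3: b31 a2 a3 a4 a5
  row 4: a1 b42 b43 a4 a5
Rows 2 and 3 agree on B; apply B→D and equate their D entries.
Rows 1 and 2 agree on D; apply D→BE and equate their BE entries.
Rows 1 and 4 agree on D; apply D→BE and equate their BE entries.
No row becomes fully distinguished — the join is lossy.

No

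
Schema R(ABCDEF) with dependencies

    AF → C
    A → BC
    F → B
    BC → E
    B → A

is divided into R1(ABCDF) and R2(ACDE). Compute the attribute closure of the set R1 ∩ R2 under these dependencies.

R1 ∩ R2 = {ACD}.
A → BC applies, adding B
BC → E applies, adding E
Closure: {ABCDE}.

ABCDE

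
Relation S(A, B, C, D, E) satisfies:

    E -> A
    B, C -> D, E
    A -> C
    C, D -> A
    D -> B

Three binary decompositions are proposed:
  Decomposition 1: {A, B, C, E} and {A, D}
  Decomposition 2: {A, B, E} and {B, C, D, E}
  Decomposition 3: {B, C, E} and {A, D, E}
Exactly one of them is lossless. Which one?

Decomposition 1: common = {A}, closure = {A, C} → lossy.
Decomposition 2: common = {B, E}, closure = {A, B, C, D, E} → lossless.
Decomposition 3: common = {E}, closure = {A, C, E} → lossy.

Decomposition 2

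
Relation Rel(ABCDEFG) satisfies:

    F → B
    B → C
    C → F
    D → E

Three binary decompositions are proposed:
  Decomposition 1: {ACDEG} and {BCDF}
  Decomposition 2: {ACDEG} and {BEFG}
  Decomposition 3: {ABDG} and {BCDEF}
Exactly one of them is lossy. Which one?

Decomposition 2

Decomposition 1: common = {CD}, closure = {BCDEF} → lossless.
Decomposition 2: common = {EG}, closure = {EG} → lossy.
Decomposition 3: common = {BD}, closure = {BCDEF} → lossless.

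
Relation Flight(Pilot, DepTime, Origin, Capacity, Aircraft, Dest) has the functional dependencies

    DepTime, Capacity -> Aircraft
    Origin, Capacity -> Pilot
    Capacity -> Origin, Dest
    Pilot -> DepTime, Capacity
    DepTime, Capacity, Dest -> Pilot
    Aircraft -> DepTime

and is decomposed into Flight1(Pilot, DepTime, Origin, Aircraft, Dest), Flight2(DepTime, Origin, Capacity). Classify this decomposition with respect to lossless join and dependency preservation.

lossy and not dependency-preserving

Lossless test: (DepTime, Origin)⁺ = {DepTime, Origin}, which is a superkey of neither fragment — lossy.
Dependency preservation: the restricted closure of {DepTime, Capacity} across the fragments never reaches {Aircraft}, so DepTime, Capacity → Aircraft cannot be enforced without a join — not preserved.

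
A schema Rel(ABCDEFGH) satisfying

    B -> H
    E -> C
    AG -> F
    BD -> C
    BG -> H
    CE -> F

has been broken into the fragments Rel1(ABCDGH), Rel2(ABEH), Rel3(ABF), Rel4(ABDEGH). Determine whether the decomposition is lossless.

Chase test. Columns are ABCDEFGH; row i has aⱼ where attribute j ∈ Reli, else bᵢⱼ.
Initial tableau (one row per fragment):
  row 1: a1 a2 a3 a4 b15 b16 a7 a8
  row 2: a1 a2 b23 b24 a5 b26 b27 a8
  row 3: a1 a2 b33 b34 b35 a6 b37 b38
  row 4: a1 a2 b43 a4 a5 b46 a7 a8
Rows 1 and 3 agree on B; apply B→H and equate their H entries.
Rows 2 and 4 agree on E; apply E→C and equate their C entries.
Rows 1 and 4 agree on AG; apply AG→F and equate their F entries.
Rows 1 and 4 agree on BD; apply BD→C and equate their C entries.
Rows 2 and 4 agree on CE; apply CE→F and equate their F entries.
No row becomes fully distinguished — the join is lossy.

No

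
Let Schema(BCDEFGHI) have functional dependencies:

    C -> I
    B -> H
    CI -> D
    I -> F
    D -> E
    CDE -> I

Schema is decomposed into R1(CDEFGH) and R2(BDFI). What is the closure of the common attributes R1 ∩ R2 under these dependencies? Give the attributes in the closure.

DEF

R1 ∩ R2 = {DF}.
D → E applies, adding E
Closure: {DEF}.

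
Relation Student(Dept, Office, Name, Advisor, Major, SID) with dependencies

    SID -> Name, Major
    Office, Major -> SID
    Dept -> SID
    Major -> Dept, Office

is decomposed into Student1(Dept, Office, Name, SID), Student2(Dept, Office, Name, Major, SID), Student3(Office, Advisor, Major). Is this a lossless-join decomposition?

Chase test. Columns are Dept, Office, Name, Advisor, Major, SID; row i has aⱼ where attribute j ∈ Studenti, else bᵢⱼ.
Initial tableau (one row per fragment):
  row 1: a1 a2 a3 b14 b15 a6
  row 2: a1 a2 a3 b24 a5 a6
  row 3: b31 a2 b33 a4 a5 b36
Rows 1 and 2 agree on SID; apply SID→Name, Major and equate their Name, Major entries.
Rows 1 and 3 agree on Office, Major; apply Office, Major→SID and equate their SID entries.
Rows 1 and 3 agree on Major; apply Major→Dept, Office and equate their Dept, Office entries.
Rows 1 and 3 agree on SID; apply SID→Name, Major and equate their Name, Major entries.
Row 3 is now all distinguished symbols — the join is lossless.

Yes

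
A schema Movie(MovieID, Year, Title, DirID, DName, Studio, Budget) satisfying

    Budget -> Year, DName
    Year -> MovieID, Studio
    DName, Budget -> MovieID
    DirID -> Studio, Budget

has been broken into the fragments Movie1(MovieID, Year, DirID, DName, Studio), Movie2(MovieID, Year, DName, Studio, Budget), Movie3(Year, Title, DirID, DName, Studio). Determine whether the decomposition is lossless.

Chase test. Columns are MovieID, Year, Title, DirID, DName, Studio, Budget; row i has aⱼ where attribute j ∈ Moviei, else bᵢⱼ.
Initial tableau (one row per fragment):
  row 1: a1 a2 b13 a4 a5 a6 b17
  row 2: a1 a2 b23 b24 a5 a6 a7
  row 3: b31 a2 a3 a4 a5 a6 b37
Rows 1 and 3 agree on Year; apply Year→MovieID, Studio and equate their MovieID, Studio entries.
Rows 1 and 3 agree on DirID; apply DirID→Studio, Budget and equate their Studio, Budget entries.
No row becomes fully distinguished — the join is lossy.

No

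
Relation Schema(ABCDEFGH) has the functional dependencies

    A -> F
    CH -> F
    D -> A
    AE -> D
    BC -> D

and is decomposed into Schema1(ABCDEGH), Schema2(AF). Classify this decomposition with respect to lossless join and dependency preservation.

Lossless test: (A)⁺ = {AF}, which contains all of one fragment — lossless.
Dependency preservation: the restricted closure of {CH} across the fragments never reaches {F}, so CH → F cannot be enforced without a join — not preserved.

lossless but not dependency-preserving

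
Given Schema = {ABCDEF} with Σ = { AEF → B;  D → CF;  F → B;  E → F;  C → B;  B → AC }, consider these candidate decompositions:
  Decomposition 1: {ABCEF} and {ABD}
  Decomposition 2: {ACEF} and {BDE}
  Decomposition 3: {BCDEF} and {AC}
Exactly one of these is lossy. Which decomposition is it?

Decomposition 1

Decomposition 1: common = {AB}, closure = {ABC} → lossy.
Decomposition 2: common = {E}, closure = {ABCEF} → lossless.
Decomposition 3: common = {C}, closure = {ABC} → lossless.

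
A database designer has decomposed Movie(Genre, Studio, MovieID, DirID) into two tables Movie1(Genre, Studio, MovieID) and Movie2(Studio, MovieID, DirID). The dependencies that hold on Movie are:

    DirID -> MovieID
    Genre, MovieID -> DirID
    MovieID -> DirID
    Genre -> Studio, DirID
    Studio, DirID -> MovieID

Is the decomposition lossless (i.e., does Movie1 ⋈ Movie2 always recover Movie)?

Common attributes: Movie1 ∩ Movie2 = {Studio, MovieID}.
Closure of {Studio, MovieID}: MovieID → DirID applies, adding DirID. So (Studio, MovieID)⁺ = {Studio, MovieID, DirID}.
This closure contains every attribute of Movie2, so Movie1 ∩ Movie2 → Movie2. The join is lossless.

Yes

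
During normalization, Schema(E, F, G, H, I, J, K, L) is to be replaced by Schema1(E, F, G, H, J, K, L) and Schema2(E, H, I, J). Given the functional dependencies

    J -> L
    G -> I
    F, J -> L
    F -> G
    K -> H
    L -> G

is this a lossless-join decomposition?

Yes

Common attributes: Schema1 ∩ Schema2 = {E, H, J}.
Closure of {E, H, J}: J → L applies, adding L; L → G applies, adding G; G → I applies, adding I. So (E, H, J)⁺ = {E, G, H, I, J, L}.
This closure contains every attribute of Schema2, so Schema1 ∩ Schema2 → Schema2. The join is lossless.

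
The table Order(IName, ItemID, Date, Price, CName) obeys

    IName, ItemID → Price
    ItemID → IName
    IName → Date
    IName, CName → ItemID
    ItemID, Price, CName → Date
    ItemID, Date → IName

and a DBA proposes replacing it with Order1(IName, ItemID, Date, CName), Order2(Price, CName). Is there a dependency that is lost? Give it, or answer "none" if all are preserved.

Check IName, ItemID → Price: no single fragment contains all of {IName, ItemID, Price}, and the restricted closure of {IName, ItemID} across the fragments never reaches {Price}.
ItemID → IName is preserved.
IName → Date is preserved.
IName, CName → ItemID is preserved.
ItemID, Price, CName → Date is preserved.
ItemID, Date → IName is preserved.

IName, ItemID → Price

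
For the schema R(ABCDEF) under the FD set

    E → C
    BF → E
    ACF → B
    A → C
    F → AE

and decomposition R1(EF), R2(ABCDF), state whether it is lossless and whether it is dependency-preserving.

lossless but not dependency-preserving

Lossless test: (F)⁺ = {ABCEF}, which contains all of one fragment — lossless.
Dependency preservation: the restricted closure of {E} across the fragments never reaches {C}, so E → C cannot be enforced without a join — not preserved.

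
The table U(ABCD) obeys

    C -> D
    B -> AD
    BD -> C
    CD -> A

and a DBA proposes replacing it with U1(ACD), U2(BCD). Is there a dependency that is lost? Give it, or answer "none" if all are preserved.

none

C → D lies within U1.
B → AD: restricted closure across fragments reaches AD.
BD → C lies within U2.
CD → A lies within U1.
Every dependency is enforceable on the fragments, so the decomposition is dependency-preserving.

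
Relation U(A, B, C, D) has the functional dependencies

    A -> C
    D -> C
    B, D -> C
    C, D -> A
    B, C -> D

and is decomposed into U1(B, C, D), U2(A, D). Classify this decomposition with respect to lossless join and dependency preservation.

lossless but not dependency-preserving

Lossless test: (D)⁺ = {A, C, D}, which contains all of one fragment — lossless.
Dependency preservation: the restricted closure of {A} across the fragments never reaches {C}, so A → C cannot be enforced without a join — not preserved.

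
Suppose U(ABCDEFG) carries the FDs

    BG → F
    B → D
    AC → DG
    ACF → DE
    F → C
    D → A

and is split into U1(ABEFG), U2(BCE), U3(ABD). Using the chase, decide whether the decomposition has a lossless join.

Chase test. Columns are ABCDEFG; row i has aⱼ where attribute j ∈ Ui, else bᵢⱼ.
Initial tableau (one row per fragment):
  row 1: a1 a2 b13 b14 a5 a6 a7
  row 2: b21 a2 a3 b24 a5 b26 b27
  row 3: a1 a2 b33 a4 b35 b36 b37
Rows 1 and 2 agree on B; apply B→D and equate their D entries.
Rows 1 and 3 agree on B; apply B→D and equate their D entries.
Rows 1 and 2 agree on D; apply D→A and equate their A entries.
No row becomes fully distinguished — the join is lossy.

No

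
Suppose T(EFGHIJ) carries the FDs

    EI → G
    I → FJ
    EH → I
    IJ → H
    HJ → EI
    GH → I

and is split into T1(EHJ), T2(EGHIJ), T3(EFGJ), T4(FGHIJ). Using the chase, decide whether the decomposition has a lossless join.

Chase test. Columns are EFGHIJ; row i has aⱼ where attribute j ∈ Ti, else bᵢⱼ.
Initial tableau (one row per fragment):
  row 1: a1 b12 b13 a4 b15 a6
  row 2: a1 b22 a3 a4 a5 a6
  row 3: a1 a2 a3 b34 b35 a6
  row 4: b41 a2 a3 a4 a5 a6
Rows 2 and 4 agree on I; apply I→FJ and equate their FJ entries.
Rows 1 and 2 agree on EH; apply EH→I and equate their I entries.
Rows 1 and 4 agree on HJ; apply HJ→EI and equate their EI entries.
Rows 1 and 2 agree on EI; apply EI→G and equate their G entries.
Rows 1 and 2 agree on I; apply I→FJ and equate their FJ entries.
Row 1 is now all distinguished symbols — the join is lossless.

Yes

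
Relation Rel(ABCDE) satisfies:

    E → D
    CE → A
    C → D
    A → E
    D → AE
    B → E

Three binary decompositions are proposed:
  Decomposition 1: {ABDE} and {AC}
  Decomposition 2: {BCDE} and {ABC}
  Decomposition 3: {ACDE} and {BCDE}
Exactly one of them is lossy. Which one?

Decomposition 1: common = {A}, closure = {ADE} → lossy.
Decomposition 2: common = {BC}, closure = {ABCDE} → lossless.
Decomposition 3: common = {CDE}, closure = {ACDE} → lossless.

Decomposition 1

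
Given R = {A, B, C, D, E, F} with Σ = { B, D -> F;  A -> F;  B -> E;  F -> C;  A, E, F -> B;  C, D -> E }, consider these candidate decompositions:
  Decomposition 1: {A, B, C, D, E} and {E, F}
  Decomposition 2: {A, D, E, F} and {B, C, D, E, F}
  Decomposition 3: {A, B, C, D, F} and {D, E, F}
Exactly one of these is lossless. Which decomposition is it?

Decomposition 3

Decomposition 1: common = {E}, closure = {E} → lossy.
Decomposition 2: common = {D, E, F}, closure = {C, D, E, F} → lossy.
Decomposition 3: common = {D, F}, closure = {C, D, E, F} → lossless.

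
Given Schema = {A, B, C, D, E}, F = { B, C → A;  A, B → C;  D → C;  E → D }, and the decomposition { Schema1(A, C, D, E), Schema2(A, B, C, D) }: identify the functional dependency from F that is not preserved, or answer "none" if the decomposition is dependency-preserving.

none

B, C → A lies within Schema2.
A, B → C lies within Schema2.
D → C lies within Schema1.
E → D lies within Schema1.
Every dependency is enforceable on the fragments, so the decomposition is dependency-preserving.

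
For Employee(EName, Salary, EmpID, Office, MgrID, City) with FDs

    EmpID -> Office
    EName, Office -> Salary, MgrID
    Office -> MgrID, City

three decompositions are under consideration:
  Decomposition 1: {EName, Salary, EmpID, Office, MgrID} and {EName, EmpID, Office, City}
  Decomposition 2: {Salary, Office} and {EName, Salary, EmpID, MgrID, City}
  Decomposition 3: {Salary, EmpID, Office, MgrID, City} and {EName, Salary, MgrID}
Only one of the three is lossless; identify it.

Decomposition 1: common = {EName, EmpID, Office}, closure = {EName, Salary, EmpID, Office, MgrID, City} → lossless.
Decomposition 2: common = {Salary}, closure = {Salary} → lossy.
Decomposition 3: common = {Salary, MgrID}, closure = {Salary, MgrID} → lossy.

Decomposition 1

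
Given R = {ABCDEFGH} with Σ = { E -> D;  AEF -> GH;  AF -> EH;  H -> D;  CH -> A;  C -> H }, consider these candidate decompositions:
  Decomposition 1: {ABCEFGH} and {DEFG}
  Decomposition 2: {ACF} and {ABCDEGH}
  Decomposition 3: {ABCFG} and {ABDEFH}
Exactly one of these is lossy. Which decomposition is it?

Decomposition 2

Decomposition 1: common = {EFG}, closure = {DEFG} → lossless.
Decomposition 2: common = {AC}, closure = {ACDH} → lossy.
Decomposition 3: common = {ABF}, closure = {ABDEFGH} → lossless.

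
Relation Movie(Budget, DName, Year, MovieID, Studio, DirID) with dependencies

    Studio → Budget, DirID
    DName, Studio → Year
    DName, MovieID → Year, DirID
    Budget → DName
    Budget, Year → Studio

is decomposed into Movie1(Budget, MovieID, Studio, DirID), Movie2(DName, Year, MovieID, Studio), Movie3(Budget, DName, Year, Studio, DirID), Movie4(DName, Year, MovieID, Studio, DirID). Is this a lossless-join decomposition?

Chase test. Columns are Budget, DName, Year, MovieID, Studio, DirID; row i has aⱼ where attribute j ∈ Moviei, else bᵢⱼ.
Initial tableau (one row per fragment):
  row 1: a1 b12 b13 a4 a5 a6
  row 2: b21 a2 a3 a4 a5 b26
  row 3: a1 a2 a3 b34 a5 a6
  row 4: b41 a2 a3 a4 a5 a6
Rows 1 and 2 agree on Studio; apply Studio→Budget, DirID and equate their Budget, DirID entries.
Rows 1 and 4 agree on Studio; apply Studio→Budget, DirID and equate their Budget, DirID entries.
Rows 1 and 2 agree on Budget; apply Budget→DName and equate their DName entries.
Rows 1 and 2 agree on DName, Studio; apply DName, Studio→Year and equate their Year entries.
Row 1 is now all distinguished symbols — the join is lossless.

Yes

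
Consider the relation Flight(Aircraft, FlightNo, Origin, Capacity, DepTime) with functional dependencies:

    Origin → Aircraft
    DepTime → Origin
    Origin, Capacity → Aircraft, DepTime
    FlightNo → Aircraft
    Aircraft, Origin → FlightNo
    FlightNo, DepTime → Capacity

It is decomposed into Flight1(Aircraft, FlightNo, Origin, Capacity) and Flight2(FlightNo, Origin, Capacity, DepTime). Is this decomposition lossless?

Yes

Common attributes: Flight1 ∩ Flight2 = {FlightNo, Origin, Capacity}.
Closure of {FlightNo, Origin, Capacity}: Origin → Aircraft applies, adding Aircraft; Origin, Capacity → Aircraft, DepTime applies, adding DepTime. So (FlightNo, Origin, Capacity)⁺ = {Aircraft, FlightNo, Origin, Capacity, DepTime}.
This closure contains every attribute of Flight1, so Flight1 ∩ Flight2 → Flight1. The join is lossless.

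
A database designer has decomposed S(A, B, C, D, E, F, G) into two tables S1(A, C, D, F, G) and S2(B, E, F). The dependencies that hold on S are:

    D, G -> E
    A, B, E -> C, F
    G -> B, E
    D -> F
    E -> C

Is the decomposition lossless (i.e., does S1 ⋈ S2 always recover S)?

Common attributes: S1 ∩ S2 = {F}.
No dependency enlarges {F}, so (F)⁺ = {F}.
The closure contains neither all of S1 = {A, C, D, F, G} nor all of S2 = {B, E, F}, so the common attributes are not a superkey of either fragment. The join is lossy.

No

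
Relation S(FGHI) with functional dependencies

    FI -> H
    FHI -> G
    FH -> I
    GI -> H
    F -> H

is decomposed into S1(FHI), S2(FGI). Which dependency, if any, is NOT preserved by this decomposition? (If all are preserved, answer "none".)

GI -> H

Check GI → H: no single fragment contains all of {GHI}, and the restricted closure of {GI} across the fragments never reaches {H}.
FI → H is preserved.
FHI → G is preserved.
FH → I is preserved.
F → H is preserved.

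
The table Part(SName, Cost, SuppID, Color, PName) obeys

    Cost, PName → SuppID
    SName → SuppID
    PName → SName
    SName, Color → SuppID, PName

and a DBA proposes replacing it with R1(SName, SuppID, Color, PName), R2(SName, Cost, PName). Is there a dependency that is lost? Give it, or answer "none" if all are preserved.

none

Cost, PName → SuppID: restricted closure across fragments reaches SuppID.
SName → SuppID lies within R1.
PName → SName lies within R1.
SName, Color → SuppID, PName lies within R1.
Every dependency is enforceable on the fragments, so the decomposition is dependency-preserving.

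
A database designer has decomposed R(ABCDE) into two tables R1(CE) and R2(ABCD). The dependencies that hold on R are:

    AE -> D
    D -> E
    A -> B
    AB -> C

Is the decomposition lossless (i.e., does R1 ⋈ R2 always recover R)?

Common attributes: R1 ∩ R2 = {C}.
No dependency enlarges {C}, so (C)⁺ = {C}.
The closure contains neither all of R1 = {CE} nor all of R2 = {ABCD}, so the common attributes are not a superkey of either fragment. The join is lossy.

No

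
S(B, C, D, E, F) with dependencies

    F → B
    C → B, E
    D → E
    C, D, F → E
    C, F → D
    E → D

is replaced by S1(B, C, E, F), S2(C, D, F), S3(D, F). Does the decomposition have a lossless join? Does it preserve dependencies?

Lossless test (chase): Rows 1 and 2 agree on F; apply F→B and equate their B entries. Rows 1 and 3 agree on F; apply F→B and equate their B entries. Rows 1 and 2 agree on C; apply C→B, E and equate their B, E entries. Rows 2 and 3 agree on D; apply D→E and equate their E entries. Rows 1 and 2 agree on C, F; apply C, F→D and equate their D entries. Row 1 is now all distinguished symbols — the join is lossless.
Dependency preservation: the restricted closure of {D} across the fragments never reaches {E}, so D → E cannot be enforced without a join — not preserved.

lossless but not dependency-preserving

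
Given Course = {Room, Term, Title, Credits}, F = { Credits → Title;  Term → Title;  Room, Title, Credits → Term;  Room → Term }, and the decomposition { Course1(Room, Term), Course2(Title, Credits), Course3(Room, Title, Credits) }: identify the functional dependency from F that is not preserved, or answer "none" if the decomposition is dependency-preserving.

Term → Title

Check Term → Title: no single fragment contains all of {Term, Title}, and the restricted closure of {Term} across the fragments never reaches {Title}.
Credits → Title is preserved.
Room, Title, Credits → Term is preserved.
Room → Term is preserved.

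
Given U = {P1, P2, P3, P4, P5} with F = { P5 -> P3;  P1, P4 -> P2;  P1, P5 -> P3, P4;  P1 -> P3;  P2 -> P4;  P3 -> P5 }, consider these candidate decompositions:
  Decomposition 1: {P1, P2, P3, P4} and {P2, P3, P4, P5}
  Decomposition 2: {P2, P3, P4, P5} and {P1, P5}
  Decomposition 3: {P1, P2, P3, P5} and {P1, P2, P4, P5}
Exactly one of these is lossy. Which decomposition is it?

Decomposition 1: common = {P2, P3, P4}, closure = {P2, P3, P4, P5} → lossless.
Decomposition 2: common = {P5}, closure = {P3, P5} → lossy.
Decomposition 3: common = {P1, P2, P5}, closure = {P1, P2, P3, P4, P5} → lossless.

Decomposition 2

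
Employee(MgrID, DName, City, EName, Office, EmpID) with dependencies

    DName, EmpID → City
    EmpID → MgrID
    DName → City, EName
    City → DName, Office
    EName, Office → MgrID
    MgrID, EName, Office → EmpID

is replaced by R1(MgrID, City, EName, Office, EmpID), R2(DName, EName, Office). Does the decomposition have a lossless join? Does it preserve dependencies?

Lossless test: (EName, Office)⁺ = {MgrID, EName, Office, EmpID}, which is a superkey of neither fragment — lossy.
Dependency preservation: the restricted closure of {DName, EmpID} across the fragments never reaches {City}, so DName, EmpID → City cannot be enforced without a join — not preserved.

lossy and not dependency-preserving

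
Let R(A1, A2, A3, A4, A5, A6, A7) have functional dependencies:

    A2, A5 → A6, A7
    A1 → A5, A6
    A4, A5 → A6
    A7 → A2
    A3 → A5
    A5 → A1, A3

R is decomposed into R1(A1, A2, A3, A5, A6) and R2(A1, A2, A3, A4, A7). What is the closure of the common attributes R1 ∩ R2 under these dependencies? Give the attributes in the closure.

R1 ∩ R2 = {A1, A2, A3}.
A1 → A5, A6 applies, adding A5, A6
A2, A5 → A6, A7 applies, adding A7
Closure: {A1, A2, A3, A5, A6, A7}.

A1, A2, A3, A5, A6, A7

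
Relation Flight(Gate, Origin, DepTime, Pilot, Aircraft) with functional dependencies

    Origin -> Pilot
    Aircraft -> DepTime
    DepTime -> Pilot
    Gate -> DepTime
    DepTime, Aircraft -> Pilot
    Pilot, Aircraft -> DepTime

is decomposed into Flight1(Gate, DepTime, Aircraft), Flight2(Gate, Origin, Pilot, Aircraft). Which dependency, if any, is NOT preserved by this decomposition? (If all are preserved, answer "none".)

Check DepTime → Pilot: no single fragment contains all of {DepTime, Pilot}, and the restricted closure of {DepTime} across the fragments never reaches {Pilot}.
Origin → Pilot is preserved.
Aircraft → DepTime is preserved.
Gate → DepTime is preserved.
DepTime, Aircraft → Pilot is preserved.
Pilot, Aircraft → DepTime is preserved.

DepTime -> Pilot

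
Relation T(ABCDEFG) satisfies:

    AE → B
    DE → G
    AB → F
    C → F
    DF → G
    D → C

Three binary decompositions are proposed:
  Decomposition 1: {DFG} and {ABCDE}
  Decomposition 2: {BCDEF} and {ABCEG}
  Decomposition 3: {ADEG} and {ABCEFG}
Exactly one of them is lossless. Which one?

Decomposition 1: common = {D}, closure = {CDFG} → lossless.
Decomposition 2: common = {BCE}, closure = {BCEF} → lossy.
Decomposition 3: common = {AEG}, closure = {ABEFG} → lossy.

Decomposition 1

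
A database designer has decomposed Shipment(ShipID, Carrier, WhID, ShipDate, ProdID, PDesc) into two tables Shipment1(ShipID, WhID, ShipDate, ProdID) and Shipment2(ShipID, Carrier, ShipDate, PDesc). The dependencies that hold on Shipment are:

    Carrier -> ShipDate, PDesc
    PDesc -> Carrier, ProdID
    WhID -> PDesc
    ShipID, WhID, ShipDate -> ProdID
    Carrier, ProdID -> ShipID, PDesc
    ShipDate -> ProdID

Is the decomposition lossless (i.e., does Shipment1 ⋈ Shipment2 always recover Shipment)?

Common attributes: Shipment1 ∩ Shipment2 = {ShipID, ShipDate}.
Closure of {ShipID, ShipDate}: ShipDate → ProdID applies, adding ProdID. So (ShipID, ShipDate)⁺ = {ShipID, ShipDate, ProdID}.
The closure contains neither all of Shipment1 = {ShipID, WhID, ShipDate, ProdID} nor all of Shipment2 = {ShipID, Carrier, ShipDate, PDesc}, so the common attributes are not a superkey of either fragment. The join is lossy.

No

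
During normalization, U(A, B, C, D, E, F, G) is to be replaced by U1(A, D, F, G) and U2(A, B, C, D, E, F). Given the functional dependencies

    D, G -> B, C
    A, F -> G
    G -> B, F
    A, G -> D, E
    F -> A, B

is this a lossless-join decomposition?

Yes

Common attributes: U1 ∩ U2 = {A, D, F}.
Closure of {A, D, F}: A, F → G applies, adding G; G → B, F applies, adding B; A, G → D, E applies, adding E; D, G → B, C applies, adding C. So (A, D, F)⁺ = {A, B, C, D, E, F, G}.
This closure contains every attribute of U1, so U1 ∩ U2 → U1. The join is lossless.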